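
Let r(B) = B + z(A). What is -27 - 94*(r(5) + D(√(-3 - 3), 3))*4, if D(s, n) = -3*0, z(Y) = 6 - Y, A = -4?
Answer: -5667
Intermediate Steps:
r(B) = 10 + B (r(B) = B + (6 - 1*(-4)) = B + (6 + 4) = B + 10 = 10 + B)
D(s, n) = 0
-27 - 94*(r(5) + D(√(-3 - 3), 3))*4 = -27 - 94*((10 + 5) + 0)*4 = -27 - 94*(15 + 0)*4 = -27 - 1410*4 = -27 - 94*60 = -27 - 5640 = -5667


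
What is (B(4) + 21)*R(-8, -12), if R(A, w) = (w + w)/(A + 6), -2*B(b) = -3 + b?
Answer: 246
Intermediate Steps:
B(b) = 3/2 - b/2 (B(b) = -(-3 + b)/2 = 3/2 - b/2)
R(A, w) = 2*w/(6 + A) (R(A, w) = (2*w)/(6 + A) = 2*w/(6 + A))
(B(4) + 21)*R(-8, -12) = ((3/2 - ½*4) + 21)*(2*(-12)/(6 - 8)) = ((3/2 - 2) + 21)*(2*(-12)/(-2)) = (-½ + 21)*(2*(-12)*(-½)) = (41/2)*12 = 246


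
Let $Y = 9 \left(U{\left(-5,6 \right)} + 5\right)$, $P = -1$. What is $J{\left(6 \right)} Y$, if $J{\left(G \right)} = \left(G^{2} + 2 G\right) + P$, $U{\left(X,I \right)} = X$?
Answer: $0$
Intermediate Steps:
$J{\left(G \right)} = -1 + G^{2} + 2 G$ ($J{\left(G \right)} = \left(G^{2} + 2 G\right) - 1 = -1 + G^{2} + 2 G$)
$Y = 0$ ($Y = 9 \left(-5 + 5\right) = 9 \cdot 0 = 0$)
$J{\left(6 \right)} Y = \left(-1 + 6^{2} + 2 \cdot 6\right) 0 = \left(-1 + 36 + 12\right) 0 = 47 \cdot 0 = 0$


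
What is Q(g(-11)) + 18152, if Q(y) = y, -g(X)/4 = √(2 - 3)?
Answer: 18152 - 4*I ≈ 18152.0 - 4.0*I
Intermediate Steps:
g(X) = -4*I (g(X) = -4*√(2 - 3) = -4*I)
Q(g(-11)) + 18152 = -4*I + 18152 = 18152 - 4*I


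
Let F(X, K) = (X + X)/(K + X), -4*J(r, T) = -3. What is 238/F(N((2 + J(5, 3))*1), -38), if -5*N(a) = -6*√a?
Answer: 119 - 22610*√11/33 ≈ -2153.4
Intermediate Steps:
J(r, T) = ¾ (J(r, T) = -¼*(-3) = ¾)
N(a) = 6*√a/5 (N(a) = -(-6)*√a/5 = 6*√a/5)
F(X, K) = 2*X/(K + X) (F(X, K) = (2*X)/(K + X) = 2*X/(K + X))
238/F(N((2 + J(5, 3))*1), -38) = 238/((2*(6*√((2 + ¾)*1)/5)/(-38 + 6*√((2 + ¾)*1)/5))) = 238/((2*(6*√((11/4)*1)/5)/(-38 + 6*√((11/4)*1)/5))) = 238/((2*(6*√(11/4)/5)/(-38 + 6*√(11/4)/5))) = 238/((2*(6*(√11/2)/5)/(-38 + 6*(√11/2)/5))) = 238/((2*(3*√11/5)/(-38 + 3*√11/5))) = 238/((6*√11/(5*(-38 + 3*√11/5)))) = 238*(5*√11*(-38 + 3*√11/5)/66) = 595*√11*(-38 + 3*√11/5)/33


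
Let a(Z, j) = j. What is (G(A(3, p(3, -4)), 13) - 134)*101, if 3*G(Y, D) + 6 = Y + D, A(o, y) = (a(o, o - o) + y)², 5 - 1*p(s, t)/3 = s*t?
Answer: 222806/3 ≈ 74269.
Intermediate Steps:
p(s, t) = 15 - 3*s*t
A(o, y) = y² (A(o, y) = ((o - o) + y)² = (0 + y)² = y²)
G(Y, D) = -2 + D/3 + Y/3 (G(Y, D) = -2 + (Y + D)/3 = -2 + (D + Y)/3 = -2 + (D/3 + Y/3) = -2 + D/3 + Y/3)
(G(A(3, p(3, -4)), 13) - 134)*101 = ((-2 + (⅓)*13 + (15 - 3*3*(-4))²/3) - 134)*101 = ((-2 + 13/3 + (15 + 36)²/3) - 134)*101 = ((-2 + 13/3 + (⅓)*51²) - 134)*101 = ((-2 + 13/3 + (⅓)*2601) - 134)*101 = ((-2 + 13/3 + 867) - 134)*101 = (2608/3 - 134)*101 = (2206/3)*101 = 222806/3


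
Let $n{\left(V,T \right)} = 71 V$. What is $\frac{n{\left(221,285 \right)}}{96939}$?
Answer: $\frac{15691}{96939} \approx 0.16186$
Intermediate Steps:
$\frac{n{\left(221,285 \right)}}{96939} = \frac{71 \cdot 221}{96939} = 15691 \cdot \frac{1}{96939} = \frac{15691}{96939}$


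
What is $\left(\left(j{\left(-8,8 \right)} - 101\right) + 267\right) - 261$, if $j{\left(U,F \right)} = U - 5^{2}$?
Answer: $-128$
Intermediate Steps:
$j{\left(U,F \right)} = -25 + U$ ($j{\left(U,F \right)} = U - 25 = -25 + U$)
$\left(\left(j{\left(-8,8 \right)} - 101\right) + 267\right) - 261 = \left(\left(\left(-25 - 8\right) - 101\right) + 267\right) - 261 = \left(\left(-33 - 101\right) + 267\right) - 261 = \left(-134 + 267\right) - 261 = 133 - 261 = -128$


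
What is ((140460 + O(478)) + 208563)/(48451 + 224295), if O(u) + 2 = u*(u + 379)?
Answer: 758667/272746 ≈ 2.7816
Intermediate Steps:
O(u) = -2 + u*(379 + u) (O(u) = -2 + u*(u + 379) = -2 + u*(379 + u))
((140460 + O(478)) + 208563)/(48451 + 224295) = ((140460 + (-2 + 478² + 379*478)) + 208563)/(48451 + 224295) = ((140460 + (-2 + 228484 + 181162)) + 208563)/272746 = ((140460 + 409644) + 208563)*(1/272746) = (550104 + 208563)*(1/272746) = 758667*(1/272746) = 758667/272746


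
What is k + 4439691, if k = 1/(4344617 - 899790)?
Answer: 15293967428458/3444827 ≈ 4.4397e+6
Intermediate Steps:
k = 1/3444827 ≈ 2.9029e-7
k + 4439691 = 1/3444827 + 4439691 = 15293967428458/3444827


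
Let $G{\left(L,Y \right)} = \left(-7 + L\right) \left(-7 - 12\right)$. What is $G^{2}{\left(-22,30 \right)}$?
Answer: $303601$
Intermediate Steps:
$G{\left(L,Y \right)} = 133 - 19 L$ ($G{\left(L,Y \right)} = \left(-7 + L\right) \left(-19\right) = 133 - 19 L$)
$G^{2}{\left(-22,30 \right)} = \left(133 - -418\right)^{2} = \left(133 + 418\right)^{2} = 551^{2} = 303601$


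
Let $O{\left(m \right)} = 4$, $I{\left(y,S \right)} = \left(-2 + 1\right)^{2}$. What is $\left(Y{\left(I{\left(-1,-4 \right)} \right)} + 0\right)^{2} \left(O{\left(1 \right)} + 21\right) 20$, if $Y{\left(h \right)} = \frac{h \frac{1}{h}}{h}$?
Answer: $500$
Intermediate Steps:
$I{\left(y,S \right)} = 1$ ($I{\left(y,S \right)} = \left(-1\right)^{2} = 1$)
$Y{\left(h \right)} = \frac{1}{h}$ ($Y{\left(h \right)} = 1 \frac{1}{h} = \frac{1}{h}$)
$\left(Y{\left(I{\left(-1,-4 \right)} \right)} + 0\right)^{2} \left(O{\left(1 \right)} + 21\right) 20 = \left(1^{-1} + 0\right)^{2} \left(4 + 21\right) 20 = \left(1 + 0\right)^{2} \cdot 25 \cdot 20 = 1^{2} \cdot 25 \cdot 20 = 1 \cdot 25 \cdot 20 = 25 \cdot 20 = 500$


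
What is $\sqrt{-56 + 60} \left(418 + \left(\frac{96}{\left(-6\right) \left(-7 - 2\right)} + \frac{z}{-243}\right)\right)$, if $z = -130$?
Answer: $\frac{204272}{243} \approx 840.63$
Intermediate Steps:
$\sqrt{-56 + 60} \left(418 + \left(\frac{96}{\left(-6\right) \left(-7 - 2\right)} + \frac{z}{-243}\right)\right) = \sqrt{-56 + 60} \left(418 - \left(- \frac{130}{243} - 96 \left(- \frac{1}{6 \left(-7 - 2\right)}\right)\right)\right) = \sqrt{4} \left(418 - \left(- \frac{130}{243} - \frac{96}{\left(-6\right) \left(-9\right)}\right)\right) = 2 \left(418 + \left(\frac{96}{54} + \frac{130}{243}\right)\right) = 2 \left(418 + \left(96 \cdot \frac{1}{54} + \frac{130}{243}\right)\right) = 2 \left(418 + \left(\frac{16}{9} + \frac{130}{243}\right)\right) = 2 \left(418 + \frac{562}{243}\right) = 2 \cdot \frac{102136}{243} = \frac{204272}{243}$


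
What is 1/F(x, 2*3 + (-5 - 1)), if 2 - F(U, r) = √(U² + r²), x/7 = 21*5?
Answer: -1/733 ≈ -0.0013643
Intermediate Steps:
x = 735 (x = 7*(21*5) = 7*105 = 735)
F(U, r) = 2 - √(U² + r²)
1/F(x, 2*3 + (-5 - 1)) = 1/(2 - √(735² + (2*3 + (-5 - 1))²)) = 1/(2 - √(540225 + (6 - 6)²)) = 1/(2 - √(540225 + 0²)) = 1/(2 - √(540225 + 0)) = 1/(2 - √540225) = 1/(2 - 1*735) = 1/(2 - 735) = 1/(-733) = -1/733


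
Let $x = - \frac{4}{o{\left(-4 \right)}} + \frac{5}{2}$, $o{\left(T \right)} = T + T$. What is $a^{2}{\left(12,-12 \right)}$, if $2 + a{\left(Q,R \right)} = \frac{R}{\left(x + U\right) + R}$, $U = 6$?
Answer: $4$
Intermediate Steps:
$o{\left(T \right)} = 2 T$
$x = 3$ ($x = - \frac{4}{2 \left(-4\right)} + \frac{5}{2} = - \frac{4}{-8} + 5 \cdot \frac{1}{2} = \left(-4\right) \left(- \frac{1}{8}\right) + \frac{5}{2} = \frac{1}{2} + \frac{5}{2} = 3$)
$a{\left(Q,R \right)} = -2 + \frac{R}{9 + R}$ ($a{\left(Q,R \right)} = -2 + \frac{R}{\left(3 + 6\right) + R} = -2 + \frac{R}{9 + R}$)
$a^{2}{\left(12,-12 \right)} = \left(\frac{-18 - -12}{9 - 12}\right)^{2} = \left(\frac{-18 + 12}{-3}\right)^{2} = \left(\left(- \frac{1}{3}\right) \left(-6\right)\right)^{2} = 2^{2} = 4$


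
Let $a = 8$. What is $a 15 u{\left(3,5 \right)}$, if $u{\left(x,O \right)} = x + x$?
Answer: $720$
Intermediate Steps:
$u{\left(x,O \right)} = 2 x$
$a 15 u{\left(3,5 \right)} = 8 \cdot 15 \cdot 2 \cdot 3 = 120 \cdot 6 = 720$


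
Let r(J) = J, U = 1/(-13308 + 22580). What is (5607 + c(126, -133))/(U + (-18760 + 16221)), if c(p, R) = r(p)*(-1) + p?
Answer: -51988104/23541607 ≈ -2.2084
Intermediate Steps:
U = 1/9272 ≈ 0.00010785
c(p, R) = 0 (c(p, R) = p*(-1) + p = -p + p = 0)
(5607 + c(126, -133))/(U + (-18760 + 16221)) = (5607 + 0)/(1/9272 + (-18760 + 16221)) = 5607/(1/9272 - 2539) = 5607/(-23541607/9272) = 5607*(-9272/23541607) = -51988104/23541607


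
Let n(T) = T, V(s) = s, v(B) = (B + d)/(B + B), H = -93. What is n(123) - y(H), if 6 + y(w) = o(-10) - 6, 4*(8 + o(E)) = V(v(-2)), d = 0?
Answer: 1143/8 ≈ 142.88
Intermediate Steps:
v(B) = ½ (v(B) = (B + 0)/(B + B) = B/((2*B)) = B*(1/(2*B)) = ½)
o(E) = -63/8 (o(E) = -8 + (¼)*(½) = -8 + ⅛ = -63/8)
y(w) = -159/8 (y(w) = -6 + (-63/8 - 6) = -6 - 111/8 = -159/8)
n(123) - y(H) = 123 - 1*(-159/8) = 123 + 159/8 = 1143/8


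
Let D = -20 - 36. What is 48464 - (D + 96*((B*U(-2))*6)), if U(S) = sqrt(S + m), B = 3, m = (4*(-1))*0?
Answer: 48520 - 1728*I*sqrt(2) ≈ 48520.0 - 2443.8*I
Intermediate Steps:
m = 0 (m = -4*0 = 0)
U(S) = sqrt(S) (U(S) = sqrt(S + 0) = sqrt(S))
D = -56
48464 - (D + 96*((B*U(-2))*6)) = 48464 - (-56 + 96*((3*sqrt(-2))*6)) = 48464 - (-56 + 96*((3*(I*sqrt(2)))*6)) = 48464 - (-56 + 96*((3*I*sqrt(2))*6)) = 48464 - (-56 + 96*(18*I*sqrt(2))) = 48464 - (-56 + 1728*I*sqrt(2)) = 48464 + (56 - 1728*I*sqrt(2)) = 48520 - 1728*I*sqrt(2)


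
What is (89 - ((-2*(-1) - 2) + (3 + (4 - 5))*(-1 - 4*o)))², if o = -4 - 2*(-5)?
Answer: 19321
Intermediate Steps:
o = 6 (o = -4 + 10 = 6)
(89 - ((-2*(-1) - 2) + (3 + (4 - 5))*(-1 - 4*o)))² = (89 - ((-2*(-1) - 2) + (3 + (4 - 5))*(-1 - 4*6)))² = (89 - ((2 - 2) + (3 - 1)*(-1 - 24)))² = (89 - (0 + 2*(-25)))² = (89 - (0 - 50))² = (89 - 1*(-50))² = (89 + 50)² = 139² = 19321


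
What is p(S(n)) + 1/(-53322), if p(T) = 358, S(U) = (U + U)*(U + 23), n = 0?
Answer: 19089275/53322 ≈ 358.00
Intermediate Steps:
S(U) = 2*U*(23 + U) (S(U) = (2*U)*(23 + U) = 2*U*(23 + U))
p(S(n)) + 1/(-53322) = 358 + 1/(-53322) = 358 - 1/53322 = 19089275/53322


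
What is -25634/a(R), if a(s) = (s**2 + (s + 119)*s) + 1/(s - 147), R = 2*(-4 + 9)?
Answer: -3511858/190429 ≈ -18.442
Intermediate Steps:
R = 10 (R = 2*5 = 10)
a(s) = s**2 + 1/(-147 + s) + s*(119 + s) (a(s) = (s**2 + (119 + s)*s) + 1/(-147 + s) = (s**2 + s*(119 + s)) + 1/(-147 + s) = s**2 + 1/(-147 + s) + s*(119 + s))
-25634/a(R) = -25634*(-147 + 10)/(1 - 17493*10 - 175*10**2 + 2*10**3) = -25634*(-137/(1 - 174930 - 175*100 + 2*1000)) = -25634*(-137/(1 - 174930 - 17500 + 2000)) = -25634/((-1/137*(-190429))) = -25634/190429/137 = -25634*137/190429 = -3511858/190429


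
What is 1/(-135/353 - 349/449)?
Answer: -158497/183812 ≈ -0.86228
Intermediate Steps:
1/(-135/353 - 349/449) = 1/(-183812/158497) = -158497/183812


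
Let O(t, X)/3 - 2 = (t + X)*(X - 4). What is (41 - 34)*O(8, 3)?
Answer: -189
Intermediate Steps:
O(t, X) = 6 + 3*(-4 + X)*(X + t) (O(t, X) = 6 + 3*((t + X)*(X - 4)) = 6 + 3*((X + t)*(-4 + X)) = 6 + 3*((-4 + X)*(X + t)) = 6 + 3*(-4 + X)*(X + t))
(41 - 34)*O(8, 3) = (41 - 34)*(6 - 12*3 - 12*8 + 3*3**2 + 3*3*8) = 7*(6 - 36 - 96 + 3*9 + 72) = 7*(6 - 36 - 96 + 27 + 72) = 7*(-27) = -189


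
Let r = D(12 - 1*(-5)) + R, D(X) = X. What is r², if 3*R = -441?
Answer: 16900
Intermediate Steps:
R = -147 (R = (⅓)*(-441) = -147)
r = -130 (r = (12 - 1*(-5)) - 147 = (12 + 5) - 147 = 17 - 147 = -130)
r² = (-130)² = 16900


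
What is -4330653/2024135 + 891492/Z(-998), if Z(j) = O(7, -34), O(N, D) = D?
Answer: -902323700811/34410295 ≈ -26223.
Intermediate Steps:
Z(j) = -34
-4330653/2024135 + 891492/Z(-998) = -4330653/2024135 + 891492/(-34) = -4330653*1/2024135 + 891492*(-1/34) = -4330653/2024135 - 445746/17 = -902323700811/34410295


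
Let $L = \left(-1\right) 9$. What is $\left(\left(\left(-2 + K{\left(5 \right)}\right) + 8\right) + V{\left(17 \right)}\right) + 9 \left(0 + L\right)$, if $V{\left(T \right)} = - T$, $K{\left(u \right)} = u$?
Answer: $-87$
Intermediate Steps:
$L = -9$
$\left(\left(\left(-2 + K{\left(5 \right)}\right) + 8\right) + V{\left(17 \right)}\right) + 9 \left(0 + L\right) = \left(\left(\left(-2 + 5\right) + 8\right) - 17\right) + 9 \left(0 - 9\right) = \left(\left(3 + 8\right) - 17\right) + 9 \left(-9\right) = \left(11 - 17\right) - 81 = -6 - 81 = -87$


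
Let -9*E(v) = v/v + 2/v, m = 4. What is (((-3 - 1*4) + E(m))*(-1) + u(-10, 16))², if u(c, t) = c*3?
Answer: 18769/36 ≈ 521.36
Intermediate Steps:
u(c, t) = 3*c
E(v) = -⅑ - 2/(9*v) (E(v) = -(v/v + 2/v)/9 = -(1 + 2/v)/9 = -⅑ - 2/(9*v))
(((-3 - 1*4) + E(m))*(-1) + u(-10, 16))² = (((-3 - 1*4) + (⅑)*(-2 - 1*4)/4)*(-1) + 3*(-10))² = (((-3 - 4) + (⅑)*(¼)*(-2 - 4))*(-1) - 30)² = ((-7 + (⅑)*(¼)*(-6))*(-1) - 30)² = ((-7 - ⅙)*(-1) - 30)² = (-43/6*(-1) - 30)² = (43/6 - 30)² = (-137/6)² = 18769/36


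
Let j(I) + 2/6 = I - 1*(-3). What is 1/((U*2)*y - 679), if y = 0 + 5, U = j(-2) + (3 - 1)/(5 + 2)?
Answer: -21/14059 ≈ -0.0014937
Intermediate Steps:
j(I) = 8/3 + I (j(I) = -1/3 + (I - 1*(-3)) = -1/3 + (I + 3) = -1/3 + (3 + I) = 8/3 + I)
U = 20/21 (U = (8/3 - 2) + (3 - 1)/(5 + 2) = 2/3 + 2/7 = 20/21 ≈ 0.95238)
y = 5
1/((U*2)*y - 679) = 1/(((20/21)*2)*5 - 679) = 1/((40/21)*5 - 679) = 1/(200/21 - 679) = 1/(-14059/21) = -21/14059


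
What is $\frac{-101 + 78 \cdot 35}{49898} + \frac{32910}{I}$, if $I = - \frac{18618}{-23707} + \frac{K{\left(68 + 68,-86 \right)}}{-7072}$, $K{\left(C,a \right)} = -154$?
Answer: $\frac{137657677544855483}{3376033163926} \approx 40775.0$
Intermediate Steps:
$I = \frac{67658687}{83827952}$ ($I = - \frac{18618}{-23707} - \frac{154}{-7072} = \left(-18618\right) \left(- \frac{1}{23707}\right) - - \frac{77}{3536} = \frac{18618}{23707} + \frac{77}{3536} = \frac{67658687}{83827952} \approx 0.80711$)
$\frac{-101 + 78 \cdot 35}{49898} + \frac{32910}{I} = \frac{-101 + 78 \cdot 35}{49898} + \frac{32910}{\frac{67658687}{83827952}} = \left(-101 + 2730\right) \frac{1}{49898} + 32910 \cdot \frac{83827952}{67658687} = 2629 \cdot \frac{1}{49898} + \frac{2758777900320}{67658687} = \frac{2629}{49898} + \frac{2758777900320}{67658687} = \frac{137657677544855483}{3376033163926}$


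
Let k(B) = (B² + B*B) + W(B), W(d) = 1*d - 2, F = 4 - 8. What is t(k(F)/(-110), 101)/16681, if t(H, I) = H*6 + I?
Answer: 5477/917455 ≈ 0.0059698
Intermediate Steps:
F = -4
W(d) = -2 + d (W(d) = d - 2 = -2 + d)
k(B) = -2 + B + 2*B² (k(B) = (B² + B*B) + (-2 + B) = (B² + B²) + (-2 + B) = 2*B² + (-2 + B) = -2 + B + 2*B²)
t(H, I) = I + 6*H (t(H, I) = 6*H + I = I + 6*H)
t(k(F)/(-110), 101)/16681 = (101 + 6*((-2 - 4 + 2*(-4)²)/(-110)))/16681 = (101 + 6*((-2 - 4 + 2*16)*(-1/110)))*(1/16681) = (101 + 6*((-2 - 4 + 32)*(-1/110)))*(1/16681) = (101 + 6*(26*(-1/110)))*(1/16681) = (101 + 6*(-13/55))*(1/16681) = (101 - 78/55)*(1/16681) = (5477/55)*(1/16681) = 5477/917455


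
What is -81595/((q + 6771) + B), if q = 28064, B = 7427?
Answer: -81595/42262 ≈ -1.9307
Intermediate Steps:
-81595/((q + 6771) + B) = -81595/((28064 + 6771) + 7427) = -81595/(34835 + 7427) = -81595/42262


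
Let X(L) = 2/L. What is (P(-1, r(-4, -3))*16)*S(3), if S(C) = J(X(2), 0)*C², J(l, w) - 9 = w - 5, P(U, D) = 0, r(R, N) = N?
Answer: 0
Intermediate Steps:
J(l, w) = 4 + w (J(l, w) = 9 + (w - 5) = 9 + (-5 + w) = 4 + w)
S(C) = 4*C² (S(C) = (4 + 0)*C² = 4*C²)
(P(-1, r(-4, -3))*16)*S(3) = (0*16)*(4*3²) = 0*(4*9) = 0*36 = 0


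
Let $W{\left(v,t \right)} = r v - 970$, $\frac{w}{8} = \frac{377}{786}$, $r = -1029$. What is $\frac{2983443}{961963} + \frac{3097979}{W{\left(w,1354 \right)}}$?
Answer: $- \frac{388476219540685}{619806228382} \approx -626.77$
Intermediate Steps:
$w = \frac{1508}{393}$ ($w = 8 \cdot \frac{377}{786} = \frac{1508}{393} \approx 3.8372$)
$W{\left(v,t \right)} = -970 - 1029 v$ ($W{\left(v,t \right)} = - 1029 v - 970 = -970 - 1029 v$)
$\frac{2983443}{961963} + \frac{3097979}{W{\left(w,1354 \right)}} = \frac{2983443}{961963} + \frac{3097979}{-970 - \frac{517244}{131}} = 2983443 \cdot \frac{1}{961963} + \frac{3097979}{-970 - \frac{517244}{131}} = \frac{2983443}{961963} + \frac{3097979}{- \frac{644314}{131}} = \frac{2983443}{961963} + 3097979 \left(- \frac{131}{644314}\right) = \frac{2983443}{961963} - \frac{405835249}{644314} = - \frac{388476219540685}{619806228382}$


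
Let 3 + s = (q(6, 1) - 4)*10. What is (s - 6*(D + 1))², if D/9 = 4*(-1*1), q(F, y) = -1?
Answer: 24649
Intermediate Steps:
D = -36 (D = 9*(4*(-1*1)) = 9*(4*(-1)) = 9*(-4) = -36)
s = -53 (s = -3 + (-1 - 4)*10 = -3 - 5*10 = -3 - 50 = -53)
(s - 6*(D + 1))² = (-53 - 6*(-36 + 1))² = (-53 - 6*(-35))² = (-53 + 210)² = 157² = 24649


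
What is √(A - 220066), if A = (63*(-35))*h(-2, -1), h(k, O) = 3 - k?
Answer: I*√231091 ≈ 480.72*I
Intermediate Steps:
A = -11025 (A = (63*(-35))*(3 - 1*(-2)) = -2205*(3 + 2) = -2205*5 = -11025)
√(A - 220066) = √(-11025 - 220066) = √(-231091) = I*√231091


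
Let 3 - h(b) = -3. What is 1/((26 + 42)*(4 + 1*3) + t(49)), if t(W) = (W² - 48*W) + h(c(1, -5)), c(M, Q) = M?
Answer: 1/531 ≈ 0.0018832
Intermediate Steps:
h(b) = 6 (h(b) = 3 - 1*(-3) = 3 + 3 = 6)
t(W) = 6 + W² - 48*W (t(W) = (W² - 48*W) + 6 = 6 + W² - 48*W)
1/((26 + 42)*(4 + 1*3) + t(49)) = 1/((26 + 42)*(4 + 1*3) + (6 + 49² - 48*49)) = 1/(68*(4 + 3) + (6 + 2401 - 2352)) = 1/(68*7 + 55) = 1/(476 + 55) = 1/531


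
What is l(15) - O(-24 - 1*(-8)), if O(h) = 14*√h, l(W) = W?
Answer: 15 - 56*I ≈ 15.0 - 56.0*I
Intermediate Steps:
l(15) - O(-24 - 1*(-8)) = 15 - 14*√(-24 - 1*(-8)) = 15 - 14*√(-24 + 8) = 15 - 14*√(-16) = 15 - 14*4*I = 15 - 56*I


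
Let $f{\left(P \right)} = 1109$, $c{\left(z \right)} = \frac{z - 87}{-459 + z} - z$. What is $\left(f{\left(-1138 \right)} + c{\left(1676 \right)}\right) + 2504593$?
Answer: $\frac{3047401231}{1217} \approx 2.504 \cdot 10^{6}$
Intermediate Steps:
$c{\left(z \right)} = - z + \frac{-87 + z}{-459 + z}$ ($c{\left(z \right)} = \frac{-87 + z}{-459 + z} - z = - z + \frac{-87 + z}{-459 + z}$)
$\left(f{\left(-1138 \right)} + c{\left(1676 \right)}\right) + 2504593 = \left(1109 + \frac{-87 - 1676^{2} + 460 \cdot 1676}{-459 + 1676}\right) + 2504593 = \left(1109 + \frac{-87 - 2808976 + 770960}{1217}\right) + 2504593 = \left(1109 + \frac{1}{1217} \left(-2038103\right)\right) + 2504593 = \left(1109 - \frac{2038103}{1217}\right) + 2504593 = - \frac{688450}{1217} + 2504593 = \frac{3047401231}{1217}$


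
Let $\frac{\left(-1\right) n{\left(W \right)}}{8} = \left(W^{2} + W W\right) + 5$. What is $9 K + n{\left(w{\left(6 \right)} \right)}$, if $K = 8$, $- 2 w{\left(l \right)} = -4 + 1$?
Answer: $-4$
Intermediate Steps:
$w{\left(l \right)} = \frac{3}{2}$ ($w{\left(l \right)} = - \frac{-4 + 1}{2} = \left(- \frac{1}{2}\right) \left(-3\right) = \frac{3}{2}$)
$n{\left(W \right)} = -40 - 16 W^{2}$ ($n{\left(W \right)} = - 8 \left(\left(W^{2} + W W\right) + 5\right) = - 8 \left(\left(W^{2} + W^{2}\right) + 5\right) = - 8 \left(2 W^{2} + 5\right) = - 8 \left(5 + 2 W^{2}\right) = -40 - 16 W^{2}$)
$9 K + n{\left(w{\left(6 \right)} \right)} = 9 \cdot 8 - \left(40 + 16 \left(\frac{3}{2}\right)^{2}\right) = 72 - 76 = -4$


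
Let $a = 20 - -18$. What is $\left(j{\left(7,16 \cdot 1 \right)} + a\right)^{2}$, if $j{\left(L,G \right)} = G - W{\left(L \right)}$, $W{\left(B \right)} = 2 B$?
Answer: $1600$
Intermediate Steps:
$a = 38$ ($a = 20 + 18 = 38$)
$j{\left(L,G \right)} = G - 2 L$
$\left(j{\left(7,16 \cdot 1 \right)} + a\right)^{2} = \left(\left(16 \cdot 1 - 14\right) + 38\right)^{2} = \left(\left(16 - 14\right) + 38\right)^{2} = \left(2 + 38\right)^{2} = 40^{2} = 1600$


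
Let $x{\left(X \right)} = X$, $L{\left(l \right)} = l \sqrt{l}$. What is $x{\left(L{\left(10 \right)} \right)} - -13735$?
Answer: $13735 + 10 \sqrt{10} \approx 13767.0$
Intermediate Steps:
$L{\left(l \right)} = l^{\frac{3}{2}}$
$x{\left(L{\left(10 \right)} \right)} - -13735 = 10^{\frac{3}{2}} - -13735 = 10 \sqrt{10} + 13735 = 13735 + 10 \sqrt{10}$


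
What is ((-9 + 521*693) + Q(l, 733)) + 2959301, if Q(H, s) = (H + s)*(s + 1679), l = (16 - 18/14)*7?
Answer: 5336777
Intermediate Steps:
l = 103 (l = (16 - 18*1/14)*7 = (16 - 9/7)*7 = (103/7)*7 = 103)
Q(H, s) = (1679 + s)*(H + s) (Q(H, s) = (H + s)*(1679 + s) = (1679 + s)*(H + s))
((-9 + 521*693) + Q(l, 733)) + 2959301 = ((-9 + 521*693) + (733² + 1679*103 + 1679*733 + 103*733)) + 2959301 = ((-9 + 361053) + (537289 + 172937 + 1230707 + 75499)) + 2959301 = (361044 + 2016432) + 2959301 = 2377476 + 2959301 = 5336777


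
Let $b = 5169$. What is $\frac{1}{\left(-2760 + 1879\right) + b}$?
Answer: $\frac{1}{4288} \approx 0.00023321$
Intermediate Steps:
$\frac{1}{\left(-2760 + 1879\right) + b} = \frac{1}{\left(-2760 + 1879\right) + 5169} = \frac{1}{-881 + 5169} = \frac{1}{4288}$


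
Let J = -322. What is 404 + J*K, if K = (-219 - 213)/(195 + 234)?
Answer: 104140/143 ≈ 728.25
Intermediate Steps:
K = -144/143 (K = -432/429 = -432*1/429 = -144/143 ≈ -1.0070)
404 + J*K = 404 - 322*(-144/143) = 404 + 46368/143 = 104140/143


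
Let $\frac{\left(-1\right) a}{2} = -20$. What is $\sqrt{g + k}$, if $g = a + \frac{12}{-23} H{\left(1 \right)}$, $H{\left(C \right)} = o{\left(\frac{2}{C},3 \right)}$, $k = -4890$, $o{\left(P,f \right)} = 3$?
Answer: $\frac{i \sqrt{2566478}}{23} \approx 69.653 i$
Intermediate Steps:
$H{\left(C \right)} = 3$
$a = 40$ ($a = \left(-2\right) \left(-20\right) = 40$)
$g = \frac{884}{23}$ ($g = 40 + \frac{12}{-23} \cdot 3 = 40 + 12 \left(- \frac{1}{23}\right) 3 = 40 - \frac{36}{23} = \frac{884}{23} \approx 38.435$)
$\sqrt{g + k} = \sqrt{\frac{884}{23} - 4890} = \sqrt{- \frac{111586}{23}} = \frac{i \sqrt{2566478}}{23}$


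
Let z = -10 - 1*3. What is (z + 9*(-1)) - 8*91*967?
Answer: -703998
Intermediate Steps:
z = -13 (z = -10 - 3 = -13)
(z + 9*(-1)) - 8*91*967 = (-13 + 9*(-1)) - 8*91*967 = (-13 - 9) - 728*967 = -22 - 703976 = -703998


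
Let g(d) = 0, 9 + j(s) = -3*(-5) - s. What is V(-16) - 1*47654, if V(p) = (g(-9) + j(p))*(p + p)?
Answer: -48358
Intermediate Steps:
j(s) = 6 - s (j(s) = -9 + (-3*(-5) - s) = -9 + (15 - s) = 6 - s)
V(p) = 2*p*(6 - p) (V(p) = (0 + (6 - p))*(p + p) = (6 - p)*(2*p) = 2*p*(6 - p))
V(-16) - 1*47654 = 2*(-16)*(6 - 1*(-16)) - 1*47654 = 2*(-16)*(6 + 16) - 47654 = 2*(-16)*22 - 47654 = -704 - 47654 = -48358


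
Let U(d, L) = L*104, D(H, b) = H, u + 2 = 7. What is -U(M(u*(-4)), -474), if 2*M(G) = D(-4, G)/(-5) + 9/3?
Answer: 49296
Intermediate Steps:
u = 5 (u = -2 + 7 = 5)
M(G) = 19/10 (M(G) = (-4/(-5) + 9/3)/2 = (-4*(-⅕) + 9*(⅓))/2 = (⅘ + 3)/2 = (½)*(19/5) = 19/10)
U(d, L) = 104*L
-U(M(u*(-4)), -474) = -104*(-474) = -1*(-49296) = 49296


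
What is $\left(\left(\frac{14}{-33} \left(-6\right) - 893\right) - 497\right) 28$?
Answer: $- \frac{427336}{11} \approx -38849.0$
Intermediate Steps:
$\left(\left(\frac{14}{-33} \left(-6\right) - 893\right) - 497\right) 28 = \left(\left(14 \left(- \frac{1}{33}\right) \left(-6\right) - 893\right) - 497\right) 28 = \left(\left(\left(- \frac{14}{33}\right) \left(-6\right) - 893\right) - 497\right) 28 = \left(\left(\frac{28}{11} - 893\right) - 497\right) 28 = \left(- \frac{9795}{11} - 497\right) 28 = \left(- \frac{15262}{11}\right) 28 = - \frac{427336}{11}$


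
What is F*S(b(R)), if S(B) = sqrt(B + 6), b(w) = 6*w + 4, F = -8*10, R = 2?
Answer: -80*sqrt(22) ≈ -375.23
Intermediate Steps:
F = -80
b(w) = 4 + 6*w
S(B) = sqrt(6 + B)
F*S(b(R)) = -80*sqrt(6 + (4 + 6*2)) = -80*sqrt(6 + (4 + 12)) = -80*sqrt(6 + 16) = -80*sqrt(22)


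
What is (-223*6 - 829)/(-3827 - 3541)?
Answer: 2167/7368 ≈ 0.29411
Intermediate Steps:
(-223*6 - 829)/(-3827 - 3541) = (-1338 - 829)/(-7368) = -2167*(-1/7368) = 2167/7368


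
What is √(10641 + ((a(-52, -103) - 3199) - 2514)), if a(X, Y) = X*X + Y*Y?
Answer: √18241 ≈ 135.06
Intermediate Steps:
a(X, Y) = X² + Y²
√(10641 + ((a(-52, -103) - 3199) - 2514)) = √(10641 + ((((-52)² + (-103)²) - 3199) - 2514)) = √(10641 + (((2704 + 10609) - 3199) - 2514)) = √(10641 + ((13313 - 3199) - 2514)) = √(10641 + (10114 - 2514)) = √(10641 + 7600) = √18241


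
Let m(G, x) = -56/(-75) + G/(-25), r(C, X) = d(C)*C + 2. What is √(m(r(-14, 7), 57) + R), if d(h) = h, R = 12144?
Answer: √2730786/15 ≈ 110.17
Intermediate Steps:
r(C, X) = 2 + C² (r(C, X) = C*C + 2 = C² + 2 = 2 + C²)
m(G, x) = 56/75 - G/25 (m(G, x) = -56*(-1/75) + G*(-1/25) = 56/75 - G/25)
√(m(r(-14, 7), 57) + R) = √((56/75 - (2 + (-14)²)/25) + 12144) = √((56/75 - (2 + 196)/25) + 12144) = √((56/75 - 1/25*198) + 12144) = √((56/75 - 198/25) + 12144) = √(-538/75 + 12144) = √(910262/75) = √2730786/15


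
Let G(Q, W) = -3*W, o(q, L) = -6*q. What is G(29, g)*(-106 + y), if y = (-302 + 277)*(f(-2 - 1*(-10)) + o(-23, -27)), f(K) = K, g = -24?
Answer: -270432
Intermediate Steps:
y = -3650 (y = (-302 + 277)*((-2 - 1*(-10)) - 6*(-23)) = -25*((-2 + 10) + 138) = -25*(8 + 138) = -25*146 = -3650)
G(29, g)*(-106 + y) = (-3*(-24))*(-106 - 3650) = 72*(-3756) = -270432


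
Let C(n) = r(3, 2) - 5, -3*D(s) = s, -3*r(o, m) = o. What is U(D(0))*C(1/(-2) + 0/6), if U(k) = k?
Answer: 0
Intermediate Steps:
r(o, m) = -o/3
D(s) = -s/3
C(n) = -6 (C(n) = -⅓*3 - 5 = -1 - 5 = -6)
U(D(0))*C(1/(-2) + 0/6) = -⅓*0*(-6) = 0*(-6) = 0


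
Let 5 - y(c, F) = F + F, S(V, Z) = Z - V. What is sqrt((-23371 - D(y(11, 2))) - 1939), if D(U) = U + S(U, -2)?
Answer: 6*I*sqrt(703) ≈ 159.08*I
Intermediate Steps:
y(c, F) = 5 - 2*F (y(c, F) = 5 - (F + F) = 5 - 2*F)
D(U) = -2 (D(U) = U + (-2 - U) = -2)
sqrt((-23371 - D(y(11, 2))) - 1939) = sqrt((-23371 - 1*(-2)) - 1939) = sqrt((-23371 + 2) - 1939) = sqrt(-23369 - 1939) = sqrt(-25308) = 6*I*sqrt(703)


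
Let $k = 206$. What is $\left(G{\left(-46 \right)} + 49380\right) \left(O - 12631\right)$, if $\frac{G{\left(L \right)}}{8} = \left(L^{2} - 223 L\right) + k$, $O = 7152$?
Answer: $-821959580$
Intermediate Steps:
$G{\left(L \right)} = 1648 - 1784 L + 8 L^{2}$ ($G{\left(L \right)} = 8 \left(\left(L^{2} - 223 L\right) + 206\right) = 8 \left(206 + L^{2} - 223 L\right) = 1648 - 1784 L + 8 L^{2}$)
$\left(G{\left(-46 \right)} + 49380\right) \left(O - 12631\right) = \left(\left(1648 - -82064 + 8 \left(-46\right)^{2}\right) + 49380\right) \left(7152 - 12631\right) = \left(\left(1648 + 82064 + 8 \cdot 2116\right) + 49380\right) \left(-5479\right) = \left(\left(1648 + 82064 + 16928\right) + 49380\right) \left(-5479\right) = \left(100640 + 49380\right) \left(-5479\right) = 150020 \left(-5479\right) = -821959580$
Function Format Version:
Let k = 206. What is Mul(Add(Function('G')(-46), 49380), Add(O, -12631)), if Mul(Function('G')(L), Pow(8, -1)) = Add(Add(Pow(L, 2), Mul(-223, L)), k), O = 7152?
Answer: -821959580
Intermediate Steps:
Function('G')(L) = Add(1648, Mul(-1784, L), Mul(8, Pow(L, 2))) (Function('G')(L) = Mul(8, Add(Add(Pow(L, 2), Mul(-223, L)), 206)) = Mul(8, Add(206, Pow(L, 2), Mul(-223, L))) = Add(1648, Mul(-1784, L), Mul(8, Pow(L, 2))))
Mul(Add(Function('G')(-46), 49380), Add(O, -12631)) = Mul(Add(Add(1648, Mul(-1784, -46), Mul(8, Pow(-46, 2))), 49380), Add(7152, -12631)) = Mul(Add(Add(1648, 82064, Mul(8, 2116)), 49380), -5479) = Mul(Add(Add(1648, 82064, 16928), 49380), -5479) = Mul(Add(100640, 49380), -5479) = Mul(150020, -5479) = -821959580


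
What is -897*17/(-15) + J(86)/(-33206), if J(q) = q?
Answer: 84392834/83015 ≈ 1016.6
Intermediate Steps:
-897*17/(-15) + J(86)/(-33206) = -897*17/(-15) + 86/(-33206) = -15249*(-1/15) + 86*(-1/33206) = 5083/5 - 43/16603 = 84392834/83015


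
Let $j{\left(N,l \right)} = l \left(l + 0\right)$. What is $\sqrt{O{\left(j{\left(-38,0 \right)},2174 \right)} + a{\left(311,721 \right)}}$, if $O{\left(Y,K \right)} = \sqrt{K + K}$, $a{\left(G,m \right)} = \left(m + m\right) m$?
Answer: $\sqrt{1039682 + 2 \sqrt{1087}} \approx 1019.7$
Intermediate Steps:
$a{\left(G,m \right)} = 2 m^{2}$ ($a{\left(G,m \right)} = 2 m m = 2 m^{2}$)
$j{\left(N,l \right)} = l^{2}$ ($j{\left(N,l \right)} = l l = l^{2}$)
$O{\left(Y,K \right)} = \sqrt{2} \sqrt{K}$ ($O{\left(Y,K \right)} = \sqrt{2 K} = \sqrt{2} \sqrt{K}$)
$\sqrt{O{\left(j{\left(-38,0 \right)},2174 \right)} + a{\left(311,721 \right)}} = \sqrt{\sqrt{2} \sqrt{2174} + 2 \cdot 721^{2}} = \sqrt{2 \sqrt{1087} + 2 \cdot 519841} = \sqrt{2 \sqrt{1087} + 1039682} = \sqrt{1039682 + 2 \sqrt{1087}}$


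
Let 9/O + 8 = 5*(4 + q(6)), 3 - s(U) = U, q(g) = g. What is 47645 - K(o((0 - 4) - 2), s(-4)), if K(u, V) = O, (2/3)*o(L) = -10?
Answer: 667027/14 ≈ 47645.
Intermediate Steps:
o(L) = -15 (o(L) = (3/2)*(-10) = -15)
s(U) = 3 - U
O = 3/14 (O = 9/(-8 + 5*(4 + 6)) = 9/(-8 + 5*10) = 9/(-8 + 50) = 9/42 = 9*(1/42) = 3/14 ≈ 0.21429)
K(u, V) = 3/14
47645 - K(o((0 - 4) - 2), s(-4)) = 47645 - 1*3/14 = 47645 - 3/14 = 667027/14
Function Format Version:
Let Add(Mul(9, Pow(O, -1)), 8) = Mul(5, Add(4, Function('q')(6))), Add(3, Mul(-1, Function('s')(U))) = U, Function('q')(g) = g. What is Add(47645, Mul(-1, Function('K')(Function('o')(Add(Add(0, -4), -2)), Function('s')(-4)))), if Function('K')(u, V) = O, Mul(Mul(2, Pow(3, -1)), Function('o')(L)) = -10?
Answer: Rational(667027, 14) ≈ 47645.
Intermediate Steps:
Function('o')(L) = -15 (Function('o')(L) = Mul(Rational(3, 2), -10) = -15)
Function('s')(U) = Add(3, Mul(-1, U))
O = Rational(3, 14) (O = Mul(9, Pow(Add(-8, Mul(5, Add(4, 6))), -1)) = Mul(9, Pow(Add(-8, Mul(5, 10)), -1)) = Mul(9, Pow(Add(-8, 50), -1)) = Mul(9, Pow(42, -1)) = Mul(9, Rational(1, 42)) = Rational(3, 14) ≈ 0.21429)
Function('K')(u, V) = Rational(3, 14)
Add(47645, Mul(-1, Function('K')(Function('o')(Add(Add(0, -4), -2)), Function('s')(-4)))) = Add(47645, Mul(-1, Rational(3, 14))) = Add(47645, Rational(-3, 14)) = Rational(667027, 14)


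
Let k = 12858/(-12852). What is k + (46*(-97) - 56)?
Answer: -9679699/2142 ≈ -4519.0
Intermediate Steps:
k = -2143/2142 (k = 12858*(-1/12852) = -2143/2142 ≈ -1.0005)
k + (46*(-97) - 56) = -2143/2142 + (46*(-97) - 56) = -2143/2142 + (-4462 - 56) = -2143/2142 - 4518 = -9679699/2142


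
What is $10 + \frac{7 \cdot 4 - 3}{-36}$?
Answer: $\frac{335}{36} \approx 9.3056$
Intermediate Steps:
$10 + \frac{7 \cdot 4 - 3}{-36} = 10 - \frac{28 - 3}{36} = 10 - \frac{25}{36} = \frac{335}{36}$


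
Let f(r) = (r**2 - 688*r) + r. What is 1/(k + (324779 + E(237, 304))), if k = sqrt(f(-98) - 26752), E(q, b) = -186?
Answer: 324593/105360565471 - sqrt(50178)/105360565471 ≈ 3.0787e-6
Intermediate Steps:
f(r) = r**2 - 687*r
k = sqrt(50178) (k = sqrt(-98*(-687 - 98) - 26752) = sqrt(-98*(-785) - 26752) = sqrt(76930 - 26752) = sqrt(50178) ≈ 224.00)
1/(k + (324779 + E(237, 304))) = 1/(sqrt(50178) + (324779 - 186)) = 1/(sqrt(50178) + 324593) = 1/(324593 + sqrt(50178))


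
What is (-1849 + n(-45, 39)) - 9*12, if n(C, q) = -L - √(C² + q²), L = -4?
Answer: -1953 - 3*√394 ≈ -2012.5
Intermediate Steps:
n(C, q) = 4 - √(C² + q²) (n(C, q) = -1*(-4) - √(C² + q²) = 4 - √(C² + q²))
(-1849 + n(-45, 39)) - 9*12 = (-1849 + (4 - √((-45)² + 39²))) - 9*12 = (-1849 + (4 - √(2025 + 1521))) - 108 = (-1849 + (4 - √3546)) - 108 = (-1849 + (4 - 3*√394)) - 108 = (-1845 - 3*√394) - 108 = -1953 - 3*√394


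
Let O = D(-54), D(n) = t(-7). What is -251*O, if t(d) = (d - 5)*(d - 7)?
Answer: -42168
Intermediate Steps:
t(d) = (-7 + d)*(-5 + d) (t(d) = (-5 + d)*(-7 + d) = (-7 + d)*(-5 + d))
D(n) = 168 (D(n) = 35 + (-7)**2 - 12*(-7) = 35 + 49 + 84 = 168)
O = 168
-251*O = -251*168 = -42168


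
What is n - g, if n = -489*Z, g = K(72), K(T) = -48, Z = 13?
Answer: -6309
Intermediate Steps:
g = -48
n = -6357 (n = -489*13 = -6357)
n - g = -6357 - 1*(-48) = -6357 + 48 = -6309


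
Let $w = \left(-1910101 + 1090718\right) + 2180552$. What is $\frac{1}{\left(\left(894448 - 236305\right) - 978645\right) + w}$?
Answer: $\frac{1}{1040667} \approx 9.6092 \cdot 10^{-7}$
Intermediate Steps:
$w = 1361169$ ($w = -819383 + 2180552 = 1361169$)
$\frac{1}{\left(\left(894448 - 236305\right) - 978645\right) + w} = \frac{1}{\left(\left(894448 - 236305\right) - 978645\right) + 1361169} = \frac{1}{\left(658143 - 978645\right) + 1361169} = \frac{1}{-320502 + 1361169} = \frac{1}{1040667}$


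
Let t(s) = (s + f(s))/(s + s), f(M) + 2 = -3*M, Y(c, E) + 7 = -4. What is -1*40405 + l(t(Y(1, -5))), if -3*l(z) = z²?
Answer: -14667115/363 ≈ -40405.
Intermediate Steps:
Y(c, E) = -11 (Y(c, E) = -7 - 4 = -11)
f(M) = -2 - 3*M
t(s) = (-2 - 2*s)/(2*s) (t(s) = (s + (-2 - 3*s))/(s + s) = (-2 - 2*s)/((2*s)) = (-2 - 2*s)*(1/(2*s)) = (-2 - 2*s)/(2*s))
l(z) = -z²/3
-1*40405 + l(t(Y(1, -5))) = -1*40405 - (-1 - 1*(-11))²/121/3 = -40405 - (-1 + 11)²/121/3 = -40405 - (-1/11*10)²/3 = -40405 - (-10/11)²/3 = -40405 - ⅓*100/121 = -40405 - 100/363 = -14667115/363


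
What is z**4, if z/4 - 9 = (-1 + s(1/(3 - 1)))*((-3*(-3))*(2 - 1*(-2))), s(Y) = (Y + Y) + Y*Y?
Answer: 26873856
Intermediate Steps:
s(Y) = Y**2 + 2*Y (s(Y) = 2*Y + Y**2 = Y**2 + 2*Y)
z = 72 (z = 36 + 4*((-1 + (2 + 1/(3 - 1))/(3 - 1))*((-3*(-3))*(2 - 1*(-2)))) = 36 + 4*((-1 + (2 + 1/2)/2)*(9*(2 + 2))) = 36 + 4*((-1 + (2 + 1/2)/2)*(9*4)) = 36 + 4*((-1 + (1/2)*(5/2))*36) = 36 + 4*((-1 + 5/4)*36) = 36 + 4*((1/4)*36) = 36 + 4*9 = 36 + 36 = 72)
z**4 = 72**4 = 26873856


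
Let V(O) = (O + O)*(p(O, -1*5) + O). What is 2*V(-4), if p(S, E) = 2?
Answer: 32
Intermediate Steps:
V(O) = 2*O*(2 + O) (V(O) = (O + O)*(2 + O) = (2*O)*(2 + O) = 2*O*(2 + O))
2*V(-4) = 2*(2*(-4)*(2 - 4)) = 2*(2*(-4)*(-2)) = 2*16 = 32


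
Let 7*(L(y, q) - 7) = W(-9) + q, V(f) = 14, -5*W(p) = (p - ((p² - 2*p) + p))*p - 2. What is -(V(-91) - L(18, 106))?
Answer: -604/35 ≈ -17.257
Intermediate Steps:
W(p) = ⅖ - p*(-p² + 2*p)/5 (W(p) = -((p - ((p² - 2*p) + p))*p - 2)/5 = -((p - (p² - p))*p - 2)/5 = -((p + (p - p²))*p - 2)/5 = -((-p² + 2*p)*p - 2)/5 = -(p*(-p² + 2*p) - 2)/5 = -(-2 + p*(-p² + 2*p))/5 = ⅖ - p*(-p² + 2*p)/5)
L(y, q) = -92/5 + q/7 (L(y, q) = 7 + ((⅖ - ⅖*(-9)² + (⅕)*(-9)³) + q)/7 = 7 + ((⅖ - ⅖*81 + (⅕)*(-729)) + q)/7 = 7 + ((⅖ - 162/5 - 729/5) + q)/7 = 7 + (-889/5 + q)/7 = 7 + (-127/5 + q/7) = -92/5 + q/7)
-(V(-91) - L(18, 106)) = -(14 - (-92/5 + (⅐)*106)) = -(14 - (-92/5 + 106/7)) = -(14 - 1*(-114/35)) = -(14 + 114/35) = -1*604/35 = -604/35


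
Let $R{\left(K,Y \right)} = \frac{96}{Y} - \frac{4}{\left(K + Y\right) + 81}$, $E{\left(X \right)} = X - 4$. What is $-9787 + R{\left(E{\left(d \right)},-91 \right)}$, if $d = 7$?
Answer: $- \frac{890661}{91} \approx -9787.5$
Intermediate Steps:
$E{\left(X \right)} = -4 + X$
$R{\left(K,Y \right)} = - \frac{4}{81 + K + Y} + \frac{96}{Y}$ ($R{\left(K,Y \right)} = \frac{96}{Y} - \frac{4}{81 + K + Y} = - \frac{4}{81 + K + Y} + \frac{96}{Y}$)
$-9787 + R{\left(E{\left(d \right)},-91 \right)} = -9787 + \frac{4 \left(1944 + 23 \left(-91\right) + 24 \left(-4 + 7\right)\right)}{\left(-91\right) \left(81 + \left(-4 + 7\right) - 91\right)} = -9787 + 4 \left(- \frac{1}{91}\right) \frac{1}{81 + 3 - 91} \left(1944 - 2093 + 24 \cdot 3\right) = -9787 + 4 \left(- \frac{1}{91}\right) \frac{1}{-7} \left(1944 - 2093 + 72\right) = -9787 + 4 \left(- \frac{1}{91}\right) \left(- \frac{1}{7}\right) \left(-77\right) = -9787 - \frac{44}{91} = - \frac{890661}{91}$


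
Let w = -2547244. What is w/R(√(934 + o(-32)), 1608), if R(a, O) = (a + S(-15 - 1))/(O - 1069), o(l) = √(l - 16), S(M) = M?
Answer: 1372964516/(16 - √2*√(467 + 2*I*√3)) ≈ -9.4281e+7 + 7.3388e+5*I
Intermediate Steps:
o(l) = √(-16 + l)
R(a, O) = (-16 + a)/(-1069 + O) (R(a, O) = (a + (-15 - 1))/(O - 1069) = (a - 16)/(-1069 + O) = (-16 + a)/(-1069 + O))
w/R(√(934 + o(-32)), 1608) = -2547244*(-1069 + 1608)/(-16 + √(934 + √(-16 - 32))) = -2547244*539/(-16 + √(934 + √(-48))) = -2547244*539/(-16 + √(934 + 4*I*√3)) = -2547244/(-16/539 + √(934 + 4*I*√3)/539)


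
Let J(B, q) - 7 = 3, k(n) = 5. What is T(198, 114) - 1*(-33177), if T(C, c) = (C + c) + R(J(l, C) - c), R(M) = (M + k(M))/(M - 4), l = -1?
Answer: 401879/12 ≈ 33490.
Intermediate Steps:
J(B, q) = 10 (J(B, q) = 7 + 3 = 10)
R(M) = (5 + M)/(-4 + M) (R(M) = (M + 5)/(M - 4) = (5 + M)/(-4 + M))
T(C, c) = C + c + (15 - c)/(6 - c) (T(C, c) = (C + c) + (5 + (10 - c))/(-4 + (10 - c)) = (C + c) + (15 - c)/(6 - c) = C + c + (15 - c)/(6 - c))
T(198, 114) - 1*(-33177) = (-15 + 114 + (-6 + 114)*(198 + 114))/(-6 + 114) - 1*(-33177) = (-15 + 114 + 108*312)/108 + 33177 = (-15 + 114 + 33696)/108 + 33177 = (1/108)*33795 + 33177 = 3755/12 + 33177 = 401879/12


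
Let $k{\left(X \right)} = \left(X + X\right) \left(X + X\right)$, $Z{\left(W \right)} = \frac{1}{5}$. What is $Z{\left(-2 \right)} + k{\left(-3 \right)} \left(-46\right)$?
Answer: $- \frac{8279}{5} \approx -1655.8$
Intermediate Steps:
$Z{\left(W \right)} = \frac{1}{5}$
$k{\left(X \right)} = 4 X^{2}$ ($k{\left(X \right)} = 2 X 2 X = 4 X^{2}$)
$Z{\left(-2 \right)} + k{\left(-3 \right)} \left(-46\right) = \frac{1}{5} + 4 \left(-3\right)^{2} \left(-46\right) = \frac{1}{5} + 4 \cdot 9 \left(-46\right) = \frac{1}{5} + 36 \left(-46\right) = \frac{1}{5} - 1656 = - \frac{8279}{5}$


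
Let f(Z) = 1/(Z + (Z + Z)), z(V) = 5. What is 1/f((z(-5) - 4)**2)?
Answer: 3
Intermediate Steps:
f(Z) = 1/(3*Z) (f(Z) = 1/(Z + 2*Z) = 1/(3*Z))
1/f((z(-5) - 4)**2) = 1/(1/(3*((5 - 4)**2))) = 1/(1/(3*(1**2))) = 1/((1/3)/1) = 1/((1/3)*1) = 1/(1/3) = 3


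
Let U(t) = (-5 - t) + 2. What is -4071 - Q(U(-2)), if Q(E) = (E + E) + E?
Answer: -4068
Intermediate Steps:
U(t) = -3 - t
Q(E) = 3*E (Q(E) = 2*E + E = 3*E)
-4071 - Q(U(-2)) = -4071 - 3*(-3 - 1*(-2)) = -4071 - 3*(-3 + 2) = -4071 - 3*(-1) = -4071 - 1*(-3) = -4071 + 3 = -4068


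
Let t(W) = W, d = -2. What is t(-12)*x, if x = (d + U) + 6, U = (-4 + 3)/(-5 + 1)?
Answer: -51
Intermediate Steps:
U = ¼ (U = -1/(-4) = -1*(-¼) = ¼ ≈ 0.25000)
x = 17/4 (x = (-2 + ¼) + 6 = -7/4 + 6 = 17/4 ≈ 4.2500)
t(-12)*x = -12*17/4 = -51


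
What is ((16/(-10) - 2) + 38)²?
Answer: 29584/25 ≈ 1183.4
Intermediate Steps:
((16/(-10) - 2) + 38)² = ((16*(-⅒) - 2) + 38)² = ((-8/5 - 2) + 38)² = (-18/5 + 38)² = (172/5)² = 29584/25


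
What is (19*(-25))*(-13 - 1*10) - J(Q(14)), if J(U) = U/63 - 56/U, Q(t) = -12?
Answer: 229331/21 ≈ 10921.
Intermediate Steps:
J(U) = -56/U + U/63 (J(U) = U*(1/63) - 56/U = U/63 - 56/U = -56/U + U/63)
(19*(-25))*(-13 - 1*10) - J(Q(14)) = (19*(-25))*(-13 - 1*10) - (-56/(-12) + (1/63)*(-12)) = -475*(-13 - 10) - (-56*(-1/12) - 4/21) = -475*(-23) - (14/3 - 4/21) = 10925 - 1*94/21 = 10925 - 94/21 = 229331/21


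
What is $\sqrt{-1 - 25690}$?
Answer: $i \sqrt{25691} \approx 160.28 i$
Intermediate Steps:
$\sqrt{-1 - 25690} = \sqrt{-25691} = i \sqrt{25691}$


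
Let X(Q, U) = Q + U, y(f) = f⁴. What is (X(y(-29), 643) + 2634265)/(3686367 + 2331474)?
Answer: 1114063/2005947 ≈ 0.55538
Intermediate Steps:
(X(y(-29), 643) + 2634265)/(3686367 + 2331474) = (((-29)⁴ + 643) + 2634265)/(3686367 + 2331474) = ((707281 + 643) + 2634265)/6017841 = (707924 + 2634265)*(1/6017841) = 3342189*(1/6017841) = 1114063/2005947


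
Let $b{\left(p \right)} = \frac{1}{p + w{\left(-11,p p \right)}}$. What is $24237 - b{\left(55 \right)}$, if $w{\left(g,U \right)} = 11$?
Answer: $\frac{1599641}{66} \approx 24237.0$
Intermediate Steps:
$b{\left(p \right)} = \frac{1}{11 + p}$ ($b{\left(p \right)} = \frac{1}{p + 11} = \frac{1}{11 + p}$)
$24237 - b{\left(55 \right)} = 24237 - \frac{1}{11 + 55} = 24237 - \frac{1}{66} = \frac{1599641}{66}$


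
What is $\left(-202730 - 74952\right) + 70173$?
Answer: $-207509$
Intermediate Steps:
$\left(-202730 - 74952\right) + 70173 = -277682 + 70173 = -207509$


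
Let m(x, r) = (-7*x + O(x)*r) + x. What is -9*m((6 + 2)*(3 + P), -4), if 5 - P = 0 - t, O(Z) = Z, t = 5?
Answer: 9360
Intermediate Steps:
P = 10 (P = 5 - (0 - 1*5) = 5 - (0 - 5) = 5 - 1*(-5) = 5 + 5 = 10)
m(x, r) = -6*x + r*x (m(x, r) = (-7*x + x*r) + x = (-7*x + r*x) + x = -6*x + r*x)
-9*m((6 + 2)*(3 + P), -4) = -9*(6 + 2)*(3 + 10)*(-6 - 4) = -9*8*13*(-10) = -936*(-10) = -9*(-1040) = 9360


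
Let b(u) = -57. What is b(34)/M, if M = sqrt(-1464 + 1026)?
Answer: 19*I*sqrt(438)/146 ≈ 2.7236*I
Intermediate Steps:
M = I*sqrt(438) (M = sqrt(-438) = I*sqrt(438) ≈ 20.928*I)
b(34)/M = -57*(-I*sqrt(438)/438) = -(-19)*I*sqrt(438)/146 = 19*I*sqrt(438)/146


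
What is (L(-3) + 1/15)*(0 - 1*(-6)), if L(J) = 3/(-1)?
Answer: -88/5 ≈ -17.600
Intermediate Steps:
L(J) = -3 (L(J) = 3*(-1) = -3)
(L(-3) + 1/15)*(0 - 1*(-6)) = (-3 + 1/15)*(0 - 1*(-6)) = (-3 + 1/15)*(0 + 6) = -44/15*6 = -88/5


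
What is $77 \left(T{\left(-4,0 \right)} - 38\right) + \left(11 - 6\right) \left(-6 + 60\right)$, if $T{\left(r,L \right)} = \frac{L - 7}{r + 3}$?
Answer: $-2117$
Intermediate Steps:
$T{\left(r,L \right)} = \frac{-7 + L}{3 + r}$
$77 \left(T{\left(-4,0 \right)} - 38\right) + \left(11 - 6\right) \left(-6 + 60\right) = 77 \left(\frac{-7 + 0}{3 - 4} - 38\right) + \left(11 - 6\right) \left(-6 + 60\right) = 77 \left(\frac{1}{-1} \left(-7\right) - 38\right) + 5 \cdot 54 = 77 \left(\left(-1\right) \left(-7\right) - 38\right) + 270 = 77 \left(7 - 38\right) + 270 = 77 \left(-31\right) + 270 = -2387 + 270 = -2117$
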